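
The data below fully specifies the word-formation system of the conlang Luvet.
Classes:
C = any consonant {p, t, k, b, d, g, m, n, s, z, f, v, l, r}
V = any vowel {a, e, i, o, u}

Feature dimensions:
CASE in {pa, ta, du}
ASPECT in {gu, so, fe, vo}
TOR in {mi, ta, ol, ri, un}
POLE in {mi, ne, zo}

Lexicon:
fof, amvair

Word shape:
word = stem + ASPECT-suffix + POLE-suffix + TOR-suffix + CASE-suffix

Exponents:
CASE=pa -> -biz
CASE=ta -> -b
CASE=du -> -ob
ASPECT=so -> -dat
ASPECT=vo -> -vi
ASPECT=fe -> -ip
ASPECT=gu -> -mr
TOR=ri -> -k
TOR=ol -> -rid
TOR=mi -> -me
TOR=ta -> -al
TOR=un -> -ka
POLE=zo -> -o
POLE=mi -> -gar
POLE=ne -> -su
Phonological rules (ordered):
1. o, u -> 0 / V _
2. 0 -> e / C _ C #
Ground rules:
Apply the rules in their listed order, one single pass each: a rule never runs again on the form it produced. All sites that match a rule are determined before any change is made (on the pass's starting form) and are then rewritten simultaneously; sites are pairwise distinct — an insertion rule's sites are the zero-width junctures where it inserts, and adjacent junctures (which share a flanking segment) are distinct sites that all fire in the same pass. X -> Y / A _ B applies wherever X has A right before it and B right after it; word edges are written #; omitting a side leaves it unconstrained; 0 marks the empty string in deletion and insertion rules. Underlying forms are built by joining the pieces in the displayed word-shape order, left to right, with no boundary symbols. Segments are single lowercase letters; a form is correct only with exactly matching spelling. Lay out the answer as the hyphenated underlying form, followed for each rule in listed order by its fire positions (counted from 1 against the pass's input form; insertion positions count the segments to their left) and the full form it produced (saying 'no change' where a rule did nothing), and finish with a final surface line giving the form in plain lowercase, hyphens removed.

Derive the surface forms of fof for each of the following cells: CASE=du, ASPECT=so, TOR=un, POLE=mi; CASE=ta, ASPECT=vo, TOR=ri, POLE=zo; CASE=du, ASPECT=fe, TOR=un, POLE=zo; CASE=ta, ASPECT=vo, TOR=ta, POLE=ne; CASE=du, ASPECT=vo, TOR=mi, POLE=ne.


cell CASE=du, ASPECT=so, TOR=un, POLE=mi:
underlying: fof-dat-gar-ka-ob
1. o, u -> 0 / V _: fires at position(s) 12: fofdatgarkab
2. 0 -> e / C _ C #: no change
surface: fofdatgarkab

cell CASE=ta, ASPECT=vo, TOR=ri, POLE=zo:
underlying: fof-vi-o-k-b
1. o, u -> 0 / V _: fires at position(s) 6: fofvikb
2. 0 -> e / C _ C #: inserts after position(s) 6: fofvikeb
surface: fofvikeb

cell CASE=du, ASPECT=fe, TOR=un, POLE=zo:
underlying: fof-ip-o-ka-ob
1. o, u -> 0 / V _: fires at position(s) 9: fofipokab
2. 0 -> e / C _ C #: no change
surface: fofipokab

cell CASE=ta, ASPECT=vo, TOR=ta, POLE=ne:
underlying: fof-vi-su-al-b
1. o, u -> 0 / V _: no change
2. 0 -> e / C _ C #: inserts after position(s) 9: fofvisualeb
surface: fofvisualeb

cell CASE=du, ASPECT=vo, TOR=mi, POLE=ne:
underlying: fof-vi-su-me-ob
1. o, u -> 0 / V _: fires at position(s) 10: fofvisumeb
2. 0 -> e / C _ C #: no change
surface: fofvisumeb


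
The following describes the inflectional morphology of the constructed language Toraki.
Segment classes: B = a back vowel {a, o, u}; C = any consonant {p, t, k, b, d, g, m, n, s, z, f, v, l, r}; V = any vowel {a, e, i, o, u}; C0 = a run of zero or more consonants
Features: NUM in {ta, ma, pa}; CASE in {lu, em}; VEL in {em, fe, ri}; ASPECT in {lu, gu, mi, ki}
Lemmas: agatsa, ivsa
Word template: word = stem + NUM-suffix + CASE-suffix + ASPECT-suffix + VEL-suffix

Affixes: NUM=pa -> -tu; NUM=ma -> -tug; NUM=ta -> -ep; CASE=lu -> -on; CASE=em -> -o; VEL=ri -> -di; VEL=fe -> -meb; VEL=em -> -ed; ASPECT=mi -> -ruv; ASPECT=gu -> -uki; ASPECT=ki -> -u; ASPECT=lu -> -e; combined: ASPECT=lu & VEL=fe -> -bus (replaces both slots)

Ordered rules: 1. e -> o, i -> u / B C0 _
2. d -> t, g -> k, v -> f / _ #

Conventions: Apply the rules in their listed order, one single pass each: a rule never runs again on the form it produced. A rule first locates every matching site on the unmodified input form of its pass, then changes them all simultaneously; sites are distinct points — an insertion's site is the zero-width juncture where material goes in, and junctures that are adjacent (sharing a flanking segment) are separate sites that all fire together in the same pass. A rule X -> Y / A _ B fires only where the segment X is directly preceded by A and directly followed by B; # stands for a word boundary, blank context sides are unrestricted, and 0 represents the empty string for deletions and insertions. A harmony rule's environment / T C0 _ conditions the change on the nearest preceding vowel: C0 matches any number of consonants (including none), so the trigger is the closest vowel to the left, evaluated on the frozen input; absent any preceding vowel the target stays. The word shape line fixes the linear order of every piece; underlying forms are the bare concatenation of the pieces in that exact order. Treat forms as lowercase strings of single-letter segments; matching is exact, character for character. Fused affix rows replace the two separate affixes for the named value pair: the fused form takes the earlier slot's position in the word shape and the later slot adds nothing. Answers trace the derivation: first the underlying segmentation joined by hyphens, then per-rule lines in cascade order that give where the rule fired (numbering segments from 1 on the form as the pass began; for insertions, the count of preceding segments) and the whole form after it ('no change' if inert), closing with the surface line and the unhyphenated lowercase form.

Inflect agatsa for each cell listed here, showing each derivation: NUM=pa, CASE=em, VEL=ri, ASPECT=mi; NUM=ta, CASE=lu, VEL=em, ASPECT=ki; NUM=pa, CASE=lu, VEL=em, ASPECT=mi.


cell NUM=pa, CASE=em, VEL=ri, ASPECT=mi:
underlying: agatsa-tu-o-ruv-di
1. e -> o, i -> u / B C0 _: fires at position(s) 14: agatsatuoruvdu
2. d -> t, g -> k, v -> f / _ #: no change
surface: agatsatuoruvdu

cell NUM=ta, CASE=lu, VEL=em, ASPECT=ki:
underlying: agatsa-ep-on-u-ed
1. e -> o, i -> u / B C0 _: fires at position(s) 7, 12: agatsaoponuod
2. d -> t, g -> k, v -> f / _ #: fires at position(s) 13: agatsaoponuot
surface: agatsaoponuot

cell NUM=pa, CASE=lu, VEL=em, ASPECT=mi:
underlying: agatsa-tu-on-ruv-ed
1. e -> o, i -> u / B C0 _: fires at position(s) 14: agatsatuonruvod
2. d -> t, g -> k, v -> f / _ #: fires at position(s) 15: agatsatuonruvot
surface: agatsatuonruvot


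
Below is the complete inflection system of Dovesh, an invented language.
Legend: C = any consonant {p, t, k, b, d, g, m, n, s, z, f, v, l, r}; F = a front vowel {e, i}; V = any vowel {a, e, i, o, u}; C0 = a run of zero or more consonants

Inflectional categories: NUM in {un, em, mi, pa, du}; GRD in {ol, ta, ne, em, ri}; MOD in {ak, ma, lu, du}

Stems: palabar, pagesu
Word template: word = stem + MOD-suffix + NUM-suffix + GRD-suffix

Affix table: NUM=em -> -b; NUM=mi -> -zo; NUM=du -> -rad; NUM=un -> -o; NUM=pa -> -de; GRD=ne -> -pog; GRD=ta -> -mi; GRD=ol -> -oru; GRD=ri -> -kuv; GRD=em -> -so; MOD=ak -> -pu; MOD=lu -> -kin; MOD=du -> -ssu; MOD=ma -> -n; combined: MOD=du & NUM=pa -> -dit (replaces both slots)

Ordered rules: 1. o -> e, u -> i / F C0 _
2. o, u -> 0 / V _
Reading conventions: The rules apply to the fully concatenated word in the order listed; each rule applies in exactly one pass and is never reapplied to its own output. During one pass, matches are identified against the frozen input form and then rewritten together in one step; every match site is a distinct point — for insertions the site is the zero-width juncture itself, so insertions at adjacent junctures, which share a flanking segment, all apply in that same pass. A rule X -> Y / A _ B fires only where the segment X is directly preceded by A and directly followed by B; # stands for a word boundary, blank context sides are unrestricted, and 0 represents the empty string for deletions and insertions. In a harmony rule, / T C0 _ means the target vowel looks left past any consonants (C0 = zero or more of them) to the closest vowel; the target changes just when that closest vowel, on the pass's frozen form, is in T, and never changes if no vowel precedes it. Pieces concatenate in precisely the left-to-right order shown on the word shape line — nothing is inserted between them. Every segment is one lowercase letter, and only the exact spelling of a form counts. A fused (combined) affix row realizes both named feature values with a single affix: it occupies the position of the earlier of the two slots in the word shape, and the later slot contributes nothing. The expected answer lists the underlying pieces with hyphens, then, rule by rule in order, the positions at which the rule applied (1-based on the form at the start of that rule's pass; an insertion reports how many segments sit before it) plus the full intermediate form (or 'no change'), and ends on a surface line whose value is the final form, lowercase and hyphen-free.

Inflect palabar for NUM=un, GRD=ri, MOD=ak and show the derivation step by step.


underlying: palabar-pu-o-kuv
1. o -> e, u -> i / F C0 _: no change
2. o, u -> 0 / V _: fires at position(s) 10: palabarpukuv
surface: palabarpukuv


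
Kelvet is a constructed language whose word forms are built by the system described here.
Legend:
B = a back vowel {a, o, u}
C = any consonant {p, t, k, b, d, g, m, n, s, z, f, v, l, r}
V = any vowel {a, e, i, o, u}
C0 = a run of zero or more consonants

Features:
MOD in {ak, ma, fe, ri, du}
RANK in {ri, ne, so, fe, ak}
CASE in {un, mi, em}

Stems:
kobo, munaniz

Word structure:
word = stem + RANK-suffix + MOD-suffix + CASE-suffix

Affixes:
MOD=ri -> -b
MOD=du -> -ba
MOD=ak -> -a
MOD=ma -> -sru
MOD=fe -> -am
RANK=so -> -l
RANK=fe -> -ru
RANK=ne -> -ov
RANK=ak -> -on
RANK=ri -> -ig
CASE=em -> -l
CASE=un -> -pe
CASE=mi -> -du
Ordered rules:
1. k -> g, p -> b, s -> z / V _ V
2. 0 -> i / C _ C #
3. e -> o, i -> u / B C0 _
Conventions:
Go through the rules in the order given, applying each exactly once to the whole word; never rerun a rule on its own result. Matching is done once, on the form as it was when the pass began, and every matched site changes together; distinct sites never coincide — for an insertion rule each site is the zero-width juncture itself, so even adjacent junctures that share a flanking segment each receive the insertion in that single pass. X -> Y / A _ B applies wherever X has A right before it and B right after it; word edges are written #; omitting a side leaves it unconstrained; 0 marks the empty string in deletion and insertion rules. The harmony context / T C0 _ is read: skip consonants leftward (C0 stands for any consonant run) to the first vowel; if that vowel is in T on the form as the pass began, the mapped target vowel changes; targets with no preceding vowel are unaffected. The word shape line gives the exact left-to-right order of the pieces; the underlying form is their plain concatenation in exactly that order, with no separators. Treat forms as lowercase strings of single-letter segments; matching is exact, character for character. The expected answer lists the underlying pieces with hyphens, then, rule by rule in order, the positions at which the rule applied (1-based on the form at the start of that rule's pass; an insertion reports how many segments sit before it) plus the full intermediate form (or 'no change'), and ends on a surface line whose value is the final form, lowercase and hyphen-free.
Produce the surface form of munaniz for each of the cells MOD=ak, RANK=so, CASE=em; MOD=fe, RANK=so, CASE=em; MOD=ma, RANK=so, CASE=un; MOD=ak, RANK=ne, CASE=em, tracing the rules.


cell MOD=ak, RANK=so, CASE=em:
underlying: munaniz-l-a-l
1. k -> g, p -> b, s -> z / V _ V: no change
2. 0 -> i / C _ C #: no change
3. e -> o, i -> u / B C0 _: fires at position(s) 6: munanuzlal
surface: munanuzlal

cell MOD=fe, RANK=so, CASE=em:
underlying: munaniz-l-am-l
1. k -> g, p -> b, s -> z / V _ V: no change
2. 0 -> i / C _ C #: inserts after position(s) 10: munanizlamil
3. e -> o, i -> u / B C0 _: fires at position(s) 6, 11: munanuzlamul
surface: munanuzlamul

cell MOD=ma, RANK=so, CASE=un:
underlying: munaniz-l-sru-pe
1. k -> g, p -> b, s -> z / V _ V: fires at position(s) 12: munanizlsrube
2. 0 -> i / C _ C #: no change
3. e -> o, i -> u / B C0 _: fires at position(s) 6, 13: munanuzlsrubo
surface: munanuzlsrubo

cell MOD=ak, RANK=ne, CASE=em:
underlying: munaniz-ov-a-l
1. k -> g, p -> b, s -> z / V _ V: no change
2. 0 -> i / C _ C #: no change
3. e -> o, i -> u / B C0 _: fires at position(s) 6: munanuzoval
surface: munanuzoval


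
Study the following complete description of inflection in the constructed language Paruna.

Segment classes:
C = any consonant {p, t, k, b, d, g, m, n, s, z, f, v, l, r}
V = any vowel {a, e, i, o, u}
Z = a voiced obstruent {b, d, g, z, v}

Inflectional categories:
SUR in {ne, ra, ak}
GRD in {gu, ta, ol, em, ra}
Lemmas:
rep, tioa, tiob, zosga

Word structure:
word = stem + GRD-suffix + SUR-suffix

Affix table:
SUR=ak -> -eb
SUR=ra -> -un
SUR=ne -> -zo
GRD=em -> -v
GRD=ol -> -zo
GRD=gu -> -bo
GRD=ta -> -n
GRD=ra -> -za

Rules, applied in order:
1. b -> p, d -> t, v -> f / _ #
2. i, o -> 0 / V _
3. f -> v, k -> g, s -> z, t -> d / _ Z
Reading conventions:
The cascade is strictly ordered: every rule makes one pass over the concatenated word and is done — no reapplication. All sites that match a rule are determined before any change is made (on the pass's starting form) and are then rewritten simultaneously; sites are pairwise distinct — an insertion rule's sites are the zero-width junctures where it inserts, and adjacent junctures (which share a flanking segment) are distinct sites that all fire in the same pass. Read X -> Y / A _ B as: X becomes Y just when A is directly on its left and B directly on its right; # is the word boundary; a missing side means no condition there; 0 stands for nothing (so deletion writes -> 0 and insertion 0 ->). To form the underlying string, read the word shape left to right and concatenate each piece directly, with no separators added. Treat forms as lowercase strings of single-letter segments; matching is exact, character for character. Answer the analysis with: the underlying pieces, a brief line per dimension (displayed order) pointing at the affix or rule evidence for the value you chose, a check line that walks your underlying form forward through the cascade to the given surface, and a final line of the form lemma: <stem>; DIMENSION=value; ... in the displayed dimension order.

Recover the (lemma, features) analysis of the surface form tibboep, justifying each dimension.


underlying: tiob-bo-eb
SUR=ak - signalled by the affix -eb
GRD=gu - signalled by the affix -bo
check: tiobboeb -> tiobboep -> tibboep -> tibboep
lemma: tiob; SUR=ak; GRD=gu


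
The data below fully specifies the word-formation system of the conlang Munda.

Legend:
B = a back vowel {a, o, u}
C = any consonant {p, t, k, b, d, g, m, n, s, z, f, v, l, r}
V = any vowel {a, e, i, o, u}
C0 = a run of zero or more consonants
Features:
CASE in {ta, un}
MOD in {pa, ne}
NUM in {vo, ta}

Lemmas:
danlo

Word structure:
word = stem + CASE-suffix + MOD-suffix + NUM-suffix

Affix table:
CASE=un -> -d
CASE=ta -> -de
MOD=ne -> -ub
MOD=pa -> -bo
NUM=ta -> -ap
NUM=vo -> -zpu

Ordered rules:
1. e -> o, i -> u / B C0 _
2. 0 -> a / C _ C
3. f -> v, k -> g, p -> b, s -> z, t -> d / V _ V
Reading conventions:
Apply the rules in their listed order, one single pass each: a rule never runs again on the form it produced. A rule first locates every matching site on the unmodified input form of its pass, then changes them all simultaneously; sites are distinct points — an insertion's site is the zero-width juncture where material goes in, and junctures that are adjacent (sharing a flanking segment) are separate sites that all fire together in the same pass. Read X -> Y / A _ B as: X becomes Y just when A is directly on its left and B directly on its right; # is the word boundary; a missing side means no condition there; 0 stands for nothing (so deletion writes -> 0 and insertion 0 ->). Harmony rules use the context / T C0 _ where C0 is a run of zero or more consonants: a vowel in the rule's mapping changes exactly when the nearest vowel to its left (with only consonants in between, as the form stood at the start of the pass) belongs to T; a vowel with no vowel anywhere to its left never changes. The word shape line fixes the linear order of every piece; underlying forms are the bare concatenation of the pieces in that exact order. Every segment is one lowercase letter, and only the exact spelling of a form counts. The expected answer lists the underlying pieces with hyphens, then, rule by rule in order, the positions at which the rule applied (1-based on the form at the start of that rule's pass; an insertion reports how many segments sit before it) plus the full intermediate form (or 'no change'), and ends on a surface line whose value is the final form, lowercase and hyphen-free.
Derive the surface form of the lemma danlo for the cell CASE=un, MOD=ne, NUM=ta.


underlying: danlo-d-ub-ap
1. e -> o, i -> u / B C0 _: no change
2. 0 -> a / C _ C: inserts after position(s) 3: danalodubap
3. f -> v, k -> g, p -> b, s -> z, t -> d / V _ V: no change
surface: danalodubap


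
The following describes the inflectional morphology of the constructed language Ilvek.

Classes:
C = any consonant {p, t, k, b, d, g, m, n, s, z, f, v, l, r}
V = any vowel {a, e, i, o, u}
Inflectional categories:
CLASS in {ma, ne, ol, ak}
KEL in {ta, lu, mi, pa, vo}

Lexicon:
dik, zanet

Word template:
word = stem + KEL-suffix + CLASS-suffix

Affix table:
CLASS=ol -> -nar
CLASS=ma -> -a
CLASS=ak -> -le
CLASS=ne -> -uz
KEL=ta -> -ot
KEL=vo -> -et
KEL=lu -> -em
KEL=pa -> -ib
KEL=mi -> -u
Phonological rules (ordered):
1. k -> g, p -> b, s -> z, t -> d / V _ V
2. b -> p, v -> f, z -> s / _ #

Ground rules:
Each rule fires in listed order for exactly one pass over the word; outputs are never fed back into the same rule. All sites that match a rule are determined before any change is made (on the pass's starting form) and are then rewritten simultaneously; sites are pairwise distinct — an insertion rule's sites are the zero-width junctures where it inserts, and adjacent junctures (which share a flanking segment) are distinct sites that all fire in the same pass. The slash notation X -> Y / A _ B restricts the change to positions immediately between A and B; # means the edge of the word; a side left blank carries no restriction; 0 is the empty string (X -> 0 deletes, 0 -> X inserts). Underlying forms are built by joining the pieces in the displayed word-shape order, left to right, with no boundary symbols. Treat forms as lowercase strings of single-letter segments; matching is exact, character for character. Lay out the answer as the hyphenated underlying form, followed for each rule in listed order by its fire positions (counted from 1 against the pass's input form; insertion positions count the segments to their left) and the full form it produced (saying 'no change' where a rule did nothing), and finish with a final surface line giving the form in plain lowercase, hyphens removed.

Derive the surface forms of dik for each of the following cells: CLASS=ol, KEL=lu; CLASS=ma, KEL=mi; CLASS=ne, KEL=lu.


cell CLASS=ol, KEL=lu:
underlying: dik-em-nar
1. k -> g, p -> b, s -> z, t -> d / V _ V: fires at position(s) 3: digemnar
2. b -> p, v -> f, z -> s / _ #: no change
surface: digemnar

cell CLASS=ma, KEL=mi:
underlying: dik-u-a
1. k -> g, p -> b, s -> z, t -> d / V _ V: fires at position(s) 3: digua
2. b -> p, v -> f, z -> s / _ #: no change
surface: digua

cell CLASS=ne, KEL=lu:
underlying: dik-em-uz
1. k -> g, p -> b, s -> z, t -> d / V _ V: fires at position(s) 3: digemuz
2. b -> p, v -> f, z -> s / _ #: fires at position(s) 7: digemus
surface: digemus


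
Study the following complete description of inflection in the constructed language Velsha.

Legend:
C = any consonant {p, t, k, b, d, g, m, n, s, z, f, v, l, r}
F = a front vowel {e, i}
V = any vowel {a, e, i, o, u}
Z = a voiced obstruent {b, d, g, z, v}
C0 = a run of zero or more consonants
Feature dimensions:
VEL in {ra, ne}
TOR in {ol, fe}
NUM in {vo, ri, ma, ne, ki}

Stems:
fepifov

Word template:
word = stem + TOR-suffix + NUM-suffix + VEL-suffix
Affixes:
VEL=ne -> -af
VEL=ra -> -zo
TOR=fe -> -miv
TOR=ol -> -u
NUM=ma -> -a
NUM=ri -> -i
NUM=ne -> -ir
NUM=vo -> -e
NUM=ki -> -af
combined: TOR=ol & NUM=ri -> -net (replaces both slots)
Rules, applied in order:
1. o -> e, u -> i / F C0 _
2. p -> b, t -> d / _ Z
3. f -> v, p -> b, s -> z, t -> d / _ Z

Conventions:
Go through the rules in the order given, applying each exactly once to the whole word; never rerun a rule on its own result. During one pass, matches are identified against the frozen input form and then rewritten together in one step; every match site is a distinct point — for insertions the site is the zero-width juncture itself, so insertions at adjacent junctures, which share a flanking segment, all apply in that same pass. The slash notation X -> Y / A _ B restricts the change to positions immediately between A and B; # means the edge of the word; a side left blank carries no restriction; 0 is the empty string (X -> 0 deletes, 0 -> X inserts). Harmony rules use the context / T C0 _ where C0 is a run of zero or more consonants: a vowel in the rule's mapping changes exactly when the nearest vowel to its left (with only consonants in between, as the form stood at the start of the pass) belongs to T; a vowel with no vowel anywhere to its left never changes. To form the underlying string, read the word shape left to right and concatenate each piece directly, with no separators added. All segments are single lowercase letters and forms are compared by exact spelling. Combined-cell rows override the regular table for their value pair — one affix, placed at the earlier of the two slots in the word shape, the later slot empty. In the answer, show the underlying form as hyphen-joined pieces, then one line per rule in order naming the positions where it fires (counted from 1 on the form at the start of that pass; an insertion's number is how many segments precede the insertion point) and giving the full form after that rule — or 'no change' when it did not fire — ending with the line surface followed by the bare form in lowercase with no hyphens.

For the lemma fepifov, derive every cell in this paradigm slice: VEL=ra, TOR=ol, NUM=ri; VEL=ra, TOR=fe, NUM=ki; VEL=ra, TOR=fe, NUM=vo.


cell VEL=ra, TOR=ol, NUM=ri:
underlying: fepifov-net-zo
1. o -> e, u -> i / F C0 _: fires at position(s) 6, 12: fepifevnetze
2. p -> b, t -> d / _ Z: fires at position(s) 10: fepifevnedze
3. f -> v, p -> b, s -> z, t -> d / _ Z: no change
surface: fepifevnedze

cell VEL=ra, TOR=fe, NUM=ki:
underlying: fepifov-miv-af-zo
1. o -> e, u -> i / F C0 _: fires at position(s) 6: fepifevmivafzo
2. p -> b, t -> d / _ Z: no change
3. f -> v, p -> b, s -> z, t -> d / _ Z: fires at position(s) 12: fepifevmivavzo
surface: fepifevmivavzo

cell VEL=ra, TOR=fe, NUM=vo:
underlying: fepifov-miv-e-zo
1. o -> e, u -> i / F C0 _: fires at position(s) 6, 13: fepifevmiveze
2. p -> b, t -> d / _ Z: no change
3. f -> v, p -> b, s -> z, t -> d / _ Z: no change
surface: fepifevmiveze


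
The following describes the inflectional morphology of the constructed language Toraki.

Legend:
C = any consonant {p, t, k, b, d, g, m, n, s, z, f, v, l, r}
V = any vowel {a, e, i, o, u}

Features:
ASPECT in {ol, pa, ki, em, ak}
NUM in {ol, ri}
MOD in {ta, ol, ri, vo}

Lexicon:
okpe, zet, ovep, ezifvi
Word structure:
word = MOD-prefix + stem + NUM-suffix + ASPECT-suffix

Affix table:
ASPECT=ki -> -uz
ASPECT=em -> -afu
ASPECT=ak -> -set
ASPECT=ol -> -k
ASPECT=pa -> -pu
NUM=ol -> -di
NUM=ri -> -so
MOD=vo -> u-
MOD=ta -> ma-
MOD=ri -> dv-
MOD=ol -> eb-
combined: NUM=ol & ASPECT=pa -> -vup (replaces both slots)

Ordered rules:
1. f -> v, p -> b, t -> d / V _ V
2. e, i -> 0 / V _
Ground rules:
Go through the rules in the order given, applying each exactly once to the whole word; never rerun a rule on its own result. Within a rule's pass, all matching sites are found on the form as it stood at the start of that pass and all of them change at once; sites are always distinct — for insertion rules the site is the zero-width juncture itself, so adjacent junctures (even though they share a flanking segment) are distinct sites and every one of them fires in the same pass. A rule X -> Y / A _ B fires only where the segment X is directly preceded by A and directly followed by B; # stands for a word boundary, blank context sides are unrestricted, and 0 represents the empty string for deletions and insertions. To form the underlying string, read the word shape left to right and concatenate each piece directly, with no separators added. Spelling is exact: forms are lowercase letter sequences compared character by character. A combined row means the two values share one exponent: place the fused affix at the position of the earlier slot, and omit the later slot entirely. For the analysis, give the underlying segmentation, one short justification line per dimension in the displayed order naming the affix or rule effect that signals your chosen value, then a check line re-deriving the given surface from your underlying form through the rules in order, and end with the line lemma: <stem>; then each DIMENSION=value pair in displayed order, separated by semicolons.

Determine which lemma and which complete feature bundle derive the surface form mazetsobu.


underlying: ma-zet-so-pu
ASPECT=pa - signalled by the affix -pu
NUM=ri - signalled by the affix -so
MOD=ta - signalled by the affix ma-
check: mazetsopu -> mazetsobu -> mazetsobu
lemma: zet; ASPECT=pa; NUM=ri; MOD=ta


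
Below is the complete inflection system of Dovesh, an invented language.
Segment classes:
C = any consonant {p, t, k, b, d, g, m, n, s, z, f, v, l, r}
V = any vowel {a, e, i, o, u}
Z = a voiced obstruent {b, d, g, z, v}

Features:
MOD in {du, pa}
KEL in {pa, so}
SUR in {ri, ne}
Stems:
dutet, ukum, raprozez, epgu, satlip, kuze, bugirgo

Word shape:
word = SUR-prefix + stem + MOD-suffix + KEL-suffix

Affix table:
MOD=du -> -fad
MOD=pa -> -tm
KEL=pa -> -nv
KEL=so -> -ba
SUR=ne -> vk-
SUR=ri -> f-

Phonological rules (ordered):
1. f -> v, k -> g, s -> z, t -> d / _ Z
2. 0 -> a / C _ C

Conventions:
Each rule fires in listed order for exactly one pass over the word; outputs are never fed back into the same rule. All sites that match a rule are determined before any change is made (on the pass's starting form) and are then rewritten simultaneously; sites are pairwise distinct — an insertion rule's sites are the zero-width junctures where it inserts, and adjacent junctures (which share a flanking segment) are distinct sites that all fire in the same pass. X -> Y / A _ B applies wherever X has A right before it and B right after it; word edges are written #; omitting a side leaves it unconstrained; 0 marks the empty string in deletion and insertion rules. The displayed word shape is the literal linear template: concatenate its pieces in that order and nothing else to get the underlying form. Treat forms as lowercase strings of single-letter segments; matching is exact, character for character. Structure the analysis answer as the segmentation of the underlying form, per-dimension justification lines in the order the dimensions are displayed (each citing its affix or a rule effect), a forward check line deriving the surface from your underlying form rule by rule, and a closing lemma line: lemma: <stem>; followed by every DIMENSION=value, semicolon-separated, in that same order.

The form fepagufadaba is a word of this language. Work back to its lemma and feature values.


underlying: f-epgu-fad-ba
MOD=du - signalled by the affix -fad
KEL=so - signalled by the affix -ba
SUR=ri - signalled by the affix f-
check: fepgufadba -> fepgufadba -> fepagufadaba
lemma: epgu; MOD=du; KEL=so; SUR=ri


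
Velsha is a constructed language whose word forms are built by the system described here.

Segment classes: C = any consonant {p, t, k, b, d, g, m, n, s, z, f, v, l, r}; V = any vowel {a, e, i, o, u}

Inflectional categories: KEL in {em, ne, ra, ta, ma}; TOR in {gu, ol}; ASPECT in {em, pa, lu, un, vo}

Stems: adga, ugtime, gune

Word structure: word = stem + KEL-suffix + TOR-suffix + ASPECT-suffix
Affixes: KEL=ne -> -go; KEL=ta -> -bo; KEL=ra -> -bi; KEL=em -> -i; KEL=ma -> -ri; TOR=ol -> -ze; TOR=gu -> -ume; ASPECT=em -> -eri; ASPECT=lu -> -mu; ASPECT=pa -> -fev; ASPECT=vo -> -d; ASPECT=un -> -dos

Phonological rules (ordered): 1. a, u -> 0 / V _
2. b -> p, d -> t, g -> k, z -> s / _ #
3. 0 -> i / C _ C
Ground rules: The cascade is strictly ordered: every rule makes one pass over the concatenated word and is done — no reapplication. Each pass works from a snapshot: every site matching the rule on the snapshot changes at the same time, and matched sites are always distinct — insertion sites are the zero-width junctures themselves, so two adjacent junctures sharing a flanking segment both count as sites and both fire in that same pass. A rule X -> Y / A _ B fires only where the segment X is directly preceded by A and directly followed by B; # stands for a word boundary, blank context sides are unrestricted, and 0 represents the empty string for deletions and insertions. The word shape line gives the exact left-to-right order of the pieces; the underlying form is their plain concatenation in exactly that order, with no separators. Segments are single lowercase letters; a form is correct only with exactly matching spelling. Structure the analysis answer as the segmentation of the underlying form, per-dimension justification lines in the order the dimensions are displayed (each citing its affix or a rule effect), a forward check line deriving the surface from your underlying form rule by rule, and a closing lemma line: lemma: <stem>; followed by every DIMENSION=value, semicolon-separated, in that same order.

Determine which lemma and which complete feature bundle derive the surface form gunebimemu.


underlying: gune-bi-ume-mu
KEL=ra - signalled by the affix -bi
TOR=gu - signalled by the affix -ume
ASPECT=lu - signalled by the affix -mu
check: gunebiumemu -> gunebimemu -> gunebimemu -> gunebimemu
lemma: gune; KEL=ra; TOR=gu; ASPECT=lu


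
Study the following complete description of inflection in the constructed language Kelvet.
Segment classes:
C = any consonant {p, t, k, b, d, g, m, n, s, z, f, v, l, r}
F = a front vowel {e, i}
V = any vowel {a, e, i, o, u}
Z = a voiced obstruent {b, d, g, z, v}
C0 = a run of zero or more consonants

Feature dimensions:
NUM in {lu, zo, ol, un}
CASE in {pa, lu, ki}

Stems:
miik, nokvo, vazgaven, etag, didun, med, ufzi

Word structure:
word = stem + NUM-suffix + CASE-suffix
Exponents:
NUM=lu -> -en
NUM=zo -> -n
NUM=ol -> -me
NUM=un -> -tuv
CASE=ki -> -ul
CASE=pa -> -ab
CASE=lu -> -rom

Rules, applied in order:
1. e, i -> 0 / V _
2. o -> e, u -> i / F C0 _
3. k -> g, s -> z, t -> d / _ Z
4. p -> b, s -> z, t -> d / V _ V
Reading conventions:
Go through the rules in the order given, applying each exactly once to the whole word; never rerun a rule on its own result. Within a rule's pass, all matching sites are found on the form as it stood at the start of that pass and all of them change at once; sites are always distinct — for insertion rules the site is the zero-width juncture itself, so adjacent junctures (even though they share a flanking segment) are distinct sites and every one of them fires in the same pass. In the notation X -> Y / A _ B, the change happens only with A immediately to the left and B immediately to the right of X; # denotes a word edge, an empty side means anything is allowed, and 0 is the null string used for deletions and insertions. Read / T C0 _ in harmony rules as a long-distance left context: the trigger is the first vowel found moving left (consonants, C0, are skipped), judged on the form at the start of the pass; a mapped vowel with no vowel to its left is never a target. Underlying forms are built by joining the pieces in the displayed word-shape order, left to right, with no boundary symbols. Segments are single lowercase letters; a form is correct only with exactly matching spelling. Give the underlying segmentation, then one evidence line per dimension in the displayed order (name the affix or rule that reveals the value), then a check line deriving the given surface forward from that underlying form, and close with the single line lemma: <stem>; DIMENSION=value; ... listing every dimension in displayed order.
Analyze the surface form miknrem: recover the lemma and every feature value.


underlying: miik-n-rom
NUM=zo - signalled by the affix -n
CASE=lu - signalled by the affix -rom
check: miiknrom -> miknrom -> miknrem -> miknrem -> miknrem
lemma: miik; NUM=zo; CASE=lu


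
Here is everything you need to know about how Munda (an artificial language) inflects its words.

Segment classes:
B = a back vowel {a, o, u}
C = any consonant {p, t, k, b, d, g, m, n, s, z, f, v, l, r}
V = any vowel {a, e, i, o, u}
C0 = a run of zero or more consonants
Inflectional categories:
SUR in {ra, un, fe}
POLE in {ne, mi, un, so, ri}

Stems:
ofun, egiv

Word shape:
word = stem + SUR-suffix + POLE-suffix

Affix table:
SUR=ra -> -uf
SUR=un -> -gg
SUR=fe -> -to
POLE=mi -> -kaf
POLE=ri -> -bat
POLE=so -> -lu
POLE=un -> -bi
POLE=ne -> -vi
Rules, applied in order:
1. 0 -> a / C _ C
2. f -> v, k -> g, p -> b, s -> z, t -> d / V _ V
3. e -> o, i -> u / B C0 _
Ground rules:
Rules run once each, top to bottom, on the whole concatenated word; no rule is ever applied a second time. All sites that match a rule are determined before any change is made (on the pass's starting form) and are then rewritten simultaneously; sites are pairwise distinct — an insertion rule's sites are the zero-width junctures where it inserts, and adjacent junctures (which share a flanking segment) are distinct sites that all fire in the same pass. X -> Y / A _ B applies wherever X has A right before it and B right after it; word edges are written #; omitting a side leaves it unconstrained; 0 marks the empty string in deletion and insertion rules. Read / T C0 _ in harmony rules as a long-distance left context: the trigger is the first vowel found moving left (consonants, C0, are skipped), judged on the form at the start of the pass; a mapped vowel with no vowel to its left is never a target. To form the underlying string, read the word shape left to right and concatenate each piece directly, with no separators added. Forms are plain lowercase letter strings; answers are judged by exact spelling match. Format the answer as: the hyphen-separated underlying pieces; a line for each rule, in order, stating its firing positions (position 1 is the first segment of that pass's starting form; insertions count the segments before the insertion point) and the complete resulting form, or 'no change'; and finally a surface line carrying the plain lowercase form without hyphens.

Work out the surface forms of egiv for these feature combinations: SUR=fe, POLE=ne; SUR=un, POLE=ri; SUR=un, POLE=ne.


cell SUR=fe, POLE=ne:
underlying: egiv-to-vi
1. 0 -> a / C _ C: inserts after position(s) 4: egivatovi
2. f -> v, k -> g, p -> b, s -> z, t -> d / V _ V: fires at position(s) 6: egivadovi
3. e -> o, i -> u / B C0 _: fires at position(s) 9: egivadovu
surface: egivadovu

cell SUR=un, POLE=ri:
underlying: egiv-gg-bat
1. 0 -> a / C _ C: inserts after position(s) 4, 5, 6: egivagagabat
2. f -> v, k -> g, p -> b, s -> z, t -> d / V _ V: no change
3. e -> o, i -> u / B C0 _: no change
surface: egivagagabat

cell SUR=un, POLE=ne:
underlying: egiv-gg-vi
1. 0 -> a / C _ C: inserts after position(s) 4, 5, 6: egivagagavi
2. f -> v, k -> g, p -> b, s -> z, t -> d / V _ V: no change
3. e -> o, i -> u / B C0 _: fires at position(s) 11: egivagagavu
surface: egivagagavu


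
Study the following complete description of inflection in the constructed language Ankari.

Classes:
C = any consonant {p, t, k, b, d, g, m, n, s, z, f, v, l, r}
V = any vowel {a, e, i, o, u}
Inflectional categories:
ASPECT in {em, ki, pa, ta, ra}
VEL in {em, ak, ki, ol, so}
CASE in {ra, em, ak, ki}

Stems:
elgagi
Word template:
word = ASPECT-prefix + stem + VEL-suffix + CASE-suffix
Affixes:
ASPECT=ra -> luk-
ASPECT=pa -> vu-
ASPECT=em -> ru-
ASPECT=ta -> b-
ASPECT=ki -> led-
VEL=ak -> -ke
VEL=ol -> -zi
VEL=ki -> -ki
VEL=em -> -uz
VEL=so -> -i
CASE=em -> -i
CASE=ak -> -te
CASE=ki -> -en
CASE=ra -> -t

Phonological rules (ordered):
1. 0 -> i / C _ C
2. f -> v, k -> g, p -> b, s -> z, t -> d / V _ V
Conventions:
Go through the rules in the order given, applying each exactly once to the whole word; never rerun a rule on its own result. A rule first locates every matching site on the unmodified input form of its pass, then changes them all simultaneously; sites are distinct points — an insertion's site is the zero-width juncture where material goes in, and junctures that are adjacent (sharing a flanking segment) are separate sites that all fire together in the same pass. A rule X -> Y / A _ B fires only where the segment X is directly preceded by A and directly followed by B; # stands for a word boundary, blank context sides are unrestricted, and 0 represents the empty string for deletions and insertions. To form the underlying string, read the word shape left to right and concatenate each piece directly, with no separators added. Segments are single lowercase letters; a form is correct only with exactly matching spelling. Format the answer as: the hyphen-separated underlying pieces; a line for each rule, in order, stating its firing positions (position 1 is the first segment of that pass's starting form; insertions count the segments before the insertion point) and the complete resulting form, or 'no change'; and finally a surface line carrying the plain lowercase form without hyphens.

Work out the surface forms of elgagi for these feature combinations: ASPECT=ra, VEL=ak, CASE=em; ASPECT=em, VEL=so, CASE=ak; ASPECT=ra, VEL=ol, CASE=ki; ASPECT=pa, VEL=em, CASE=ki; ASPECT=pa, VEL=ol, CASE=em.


cell ASPECT=ra, VEL=ak, CASE=em:
underlying: luk-elgagi-ke-i
1. 0 -> i / C _ C: inserts after position(s) 5: lukeligagikei
2. f -> v, k -> g, p -> b, s -> z, t -> d / V _ V: fires at position(s) 3, 11: lugeligagigei
surface: lugeligagigei

cell ASPECT=em, VEL=so, CASE=ak:
underlying: ru-elgagi-i-te
1. 0 -> i / C _ C: inserts after position(s) 4: rueligagiite
2. f -> v, k -> g, p -> b, s -> z, t -> d / V _ V: fires at position(s) 11: rueligagiide
surface: rueligagiide

cell ASPECT=ra, VEL=ol, CASE=ki:
underlying: luk-elgagi-zi-en
1. 0 -> i / C _ C: inserts after position(s) 5: lukeligagizien
2. f -> v, k -> g, p -> b, s -> z, t -> d / V _ V: fires at position(s) 3: lugeligagizien
surface: lugeligagizien

cell ASPECT=pa, VEL=em, CASE=ki:
underlying: vu-elgagi-uz-en
1. 0 -> i / C _ C: inserts after position(s) 4: vueligagiuzen
2. f -> v, k -> g, p -> b, s -> z, t -> d / V _ V: no change
surface: vueligagiuzen

cell ASPECT=pa, VEL=ol, CASE=em:
underlying: vu-elgagi-zi-i
1. 0 -> i / C _ C: inserts after position(s) 4: vueligagizii
2. f -> v, k -> g, p -> b, s -> z, t -> d / V _ V: no change
surface: vueligagizii


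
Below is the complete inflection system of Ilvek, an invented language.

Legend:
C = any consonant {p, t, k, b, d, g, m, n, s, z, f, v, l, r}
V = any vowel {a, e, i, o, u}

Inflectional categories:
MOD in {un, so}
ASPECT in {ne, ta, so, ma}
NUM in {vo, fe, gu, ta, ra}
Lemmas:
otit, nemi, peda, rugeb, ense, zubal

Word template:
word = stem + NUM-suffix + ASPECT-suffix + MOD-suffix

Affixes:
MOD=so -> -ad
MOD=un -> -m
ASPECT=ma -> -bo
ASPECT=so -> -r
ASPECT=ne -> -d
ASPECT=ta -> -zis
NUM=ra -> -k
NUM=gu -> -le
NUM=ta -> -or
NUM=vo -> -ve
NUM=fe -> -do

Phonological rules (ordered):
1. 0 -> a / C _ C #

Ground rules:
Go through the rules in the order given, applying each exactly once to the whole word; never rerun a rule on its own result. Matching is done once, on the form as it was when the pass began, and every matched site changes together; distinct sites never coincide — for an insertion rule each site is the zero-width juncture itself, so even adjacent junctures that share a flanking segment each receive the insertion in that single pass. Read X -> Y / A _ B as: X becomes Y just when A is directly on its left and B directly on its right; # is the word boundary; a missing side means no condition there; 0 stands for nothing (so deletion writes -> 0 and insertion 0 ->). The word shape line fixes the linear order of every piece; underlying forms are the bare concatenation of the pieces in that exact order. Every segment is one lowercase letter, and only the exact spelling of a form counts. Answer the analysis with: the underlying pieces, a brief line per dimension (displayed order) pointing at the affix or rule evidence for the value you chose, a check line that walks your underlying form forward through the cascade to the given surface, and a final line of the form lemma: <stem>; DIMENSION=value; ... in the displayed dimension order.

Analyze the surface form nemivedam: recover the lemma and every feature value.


underlying: nemi-ve-d-m
MOD=un - signalled by the affix -m
ASPECT=ne - signalled by the affix -d
NUM=vo - signalled by the affix -ve
check: nemivedm -> nemivedam
lemma: nemi; MOD=un; ASPECT=ne; NUM=vo
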